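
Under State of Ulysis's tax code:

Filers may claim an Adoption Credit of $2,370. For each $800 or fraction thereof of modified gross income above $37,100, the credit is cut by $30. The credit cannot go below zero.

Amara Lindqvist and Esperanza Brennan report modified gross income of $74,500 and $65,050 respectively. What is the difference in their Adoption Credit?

$360

Amara ($74,500): Adoption Credit: income exceeds $37,100 by $37,400, which is 47 full-or-partial $800 increments; reduction = 47 × $30 = $1,410, leaving $960.
Esperanza ($65,050): Adoption Credit: income exceeds $37,100 by $27,950, which is 35 full-or-partial $800 increments; reduction = 35 × $30 = $1,050, leaving $1,320.
Difference: |$960 − $1,320| = $360.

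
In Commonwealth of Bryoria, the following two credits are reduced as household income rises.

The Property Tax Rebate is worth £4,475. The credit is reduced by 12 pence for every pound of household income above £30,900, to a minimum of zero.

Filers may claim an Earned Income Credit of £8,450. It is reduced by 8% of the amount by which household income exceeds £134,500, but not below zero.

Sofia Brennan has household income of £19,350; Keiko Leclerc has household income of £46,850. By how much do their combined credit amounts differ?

Sofia (£19,350): Property Tax Rebate: £19,350 is at or below the £30,900 threshold, so the full £4,475 applies. Earned Income Credit: £19,350 is at or below the £134,500 threshold, so the full £8,450 applies. total £4,475 + £8,450 = £12,925
Keiko (£46,850): Property Tax Rebate: 12% of the £15,950 excess over £30,900 is £1,914; credit = £4,475 − £1,914 = £2,561. Earned Income Credit: £46,850 is at or below the £134,500 threshold, so the full £8,450 applies. total £2,561 + £8,450 = £11,011
Difference: |£12,925 − £11,011| = £1,914.

£1,914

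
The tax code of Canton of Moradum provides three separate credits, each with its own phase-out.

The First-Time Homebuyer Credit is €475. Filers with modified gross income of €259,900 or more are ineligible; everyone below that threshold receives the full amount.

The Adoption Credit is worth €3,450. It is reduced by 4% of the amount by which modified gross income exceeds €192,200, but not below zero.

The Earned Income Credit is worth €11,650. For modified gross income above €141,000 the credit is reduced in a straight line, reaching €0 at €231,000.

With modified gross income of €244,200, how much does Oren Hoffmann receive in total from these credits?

First-Time Homebuyer Credit: €244,200 is below the €259,900 cutoff, so the full €475 applies.
Adoption Credit: 4% of the €52,000 excess over €192,200 is €2,080; credit = €3,450 − €2,080 = €1,370.
Earned Income Credit: €244,200 is at or above €231,000, so the credit is €0.
Total: €475 + €1,370 + €0 = €1,845.

€1,845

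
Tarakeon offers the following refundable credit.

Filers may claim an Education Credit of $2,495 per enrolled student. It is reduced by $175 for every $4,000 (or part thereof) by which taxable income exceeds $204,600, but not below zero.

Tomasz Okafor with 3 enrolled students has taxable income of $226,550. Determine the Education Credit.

Education Credit: base = 3 × $2,495 = $7,485. income exceeds $204,600 by $21,950, which is 6 full-or-partial $4,000 increments; reduction = 6 × $175 = $1,050, leaving $6,435.

$6,435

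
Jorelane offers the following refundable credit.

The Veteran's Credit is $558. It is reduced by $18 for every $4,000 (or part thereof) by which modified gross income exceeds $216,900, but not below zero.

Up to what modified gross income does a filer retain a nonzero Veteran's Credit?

After 30 increments the reduction is 30 × $18 = $540, leaving $18; one more increment wipes it out. Increment 30 ends at excess 30 × $4,000 = $120,000, so the highest qualifying income is $216,900 + $120,000 = $336,900.

$336,900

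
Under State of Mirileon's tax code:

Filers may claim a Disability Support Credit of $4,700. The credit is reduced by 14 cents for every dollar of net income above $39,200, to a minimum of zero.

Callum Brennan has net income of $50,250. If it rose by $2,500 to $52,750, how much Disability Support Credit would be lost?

At $50,250 — 14% of the $11,050 excess over $39,200 is $1,547; credit = $4,700 − $1,547 = $3,153.
At $52,750 — 14% of the $13,550 excess over $39,200 is $1,897; credit = $4,700 − $1,897 = $2,803.
Lost: $3,153 − $2,803 = $350.

$350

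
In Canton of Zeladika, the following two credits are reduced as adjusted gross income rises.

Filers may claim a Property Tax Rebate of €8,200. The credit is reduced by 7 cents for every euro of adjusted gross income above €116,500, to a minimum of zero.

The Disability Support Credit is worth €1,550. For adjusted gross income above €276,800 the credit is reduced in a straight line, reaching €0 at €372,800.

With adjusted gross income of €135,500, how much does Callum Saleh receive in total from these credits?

€8,420

Property Tax Rebate: 7% of the €19,000 excess over €116,500 is €1,330; credit = €8,200 − €1,330 = €6,870.
Disability Support Credit: €135,500 is at or below the €276,800 threshold, so the full €1,550 applies.
Total: €6,870 + €1,550 = €8,420.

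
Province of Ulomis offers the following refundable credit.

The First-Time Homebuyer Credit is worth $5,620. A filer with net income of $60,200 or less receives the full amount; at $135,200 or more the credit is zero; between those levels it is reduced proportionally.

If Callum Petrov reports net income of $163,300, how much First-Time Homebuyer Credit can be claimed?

$0

First-Time Homebuyer Credit: $163,300 is at or above $135,200, so the credit is $0.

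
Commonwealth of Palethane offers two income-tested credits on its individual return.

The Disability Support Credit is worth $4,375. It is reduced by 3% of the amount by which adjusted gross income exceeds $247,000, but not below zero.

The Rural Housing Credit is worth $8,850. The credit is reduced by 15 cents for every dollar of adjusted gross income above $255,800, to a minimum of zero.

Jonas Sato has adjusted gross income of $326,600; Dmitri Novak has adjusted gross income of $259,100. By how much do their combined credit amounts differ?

$10,380

Jonas ($326,600): Disability Support Credit: 3% of the $79,600 excess over $247,000 is $2,388; credit = $4,375 − $2,388 = $1,987. Rural Housing Credit: 15% of the $70,800 excess over $255,800 is $10,620 ≥ base, so the credit is $0. total $1,987 + $0 = $1,987
Dmitri ($259,100): Disability Support Credit: 3% of the $12,100 excess over $247,000 is $363; credit = $4,375 − $363 = $4,012. Rural Housing Credit: 15% of the $3,300 excess over $255,800 is $495; credit = $8,850 − $495 = $8,355. total $4,012 + $8,355 = $12,367
Difference: |$1,987 − $12,367| = $10,380.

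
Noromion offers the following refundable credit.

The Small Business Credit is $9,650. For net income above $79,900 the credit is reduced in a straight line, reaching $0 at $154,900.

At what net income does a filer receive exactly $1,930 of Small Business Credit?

$139,900

$1,930 is 1,930/9,650 of the full $9,650, so 7,720/9,650 of the $75,000 range has been used: income = $79,900 + $75,000 × 7,720/9,650 = $139,900.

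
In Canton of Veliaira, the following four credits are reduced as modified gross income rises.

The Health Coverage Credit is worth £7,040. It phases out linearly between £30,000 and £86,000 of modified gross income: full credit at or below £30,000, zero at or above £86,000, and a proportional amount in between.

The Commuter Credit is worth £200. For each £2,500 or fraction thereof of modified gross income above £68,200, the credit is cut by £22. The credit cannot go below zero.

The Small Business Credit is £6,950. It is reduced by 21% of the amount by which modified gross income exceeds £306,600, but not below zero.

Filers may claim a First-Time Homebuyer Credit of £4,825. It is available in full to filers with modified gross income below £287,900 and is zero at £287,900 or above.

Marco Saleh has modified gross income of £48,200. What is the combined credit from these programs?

£16,727

Health Coverage Credit: £48,200 is £18,200 into a £56,000 phase-out range, leaving 37,800/56,000 of the credit: £7,040 × 37,800/56,000 = £4,752.
Commuter Credit: £48,200 is at or below the £68,200 threshold, so the full £200 applies.
Small Business Credit: £48,200 is at or below the £306,600 threshold, so the full £6,950 applies.
First-Time Homebuyer Credit: £48,200 is below the £287,900 cutoff, so the full £4,825 applies.
Total: £4,752 + £200 + £6,950 + £4,825 = £16,727.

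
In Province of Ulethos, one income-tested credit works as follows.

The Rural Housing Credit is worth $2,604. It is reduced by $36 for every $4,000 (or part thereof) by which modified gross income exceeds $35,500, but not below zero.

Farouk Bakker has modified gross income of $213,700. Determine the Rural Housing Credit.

$984

Rural Housing Credit: income exceeds $35,500 by $178,200, which is 45 full-or-partial $4,000 increments; reduction = 45 × $36 = $1,620, leaving $984.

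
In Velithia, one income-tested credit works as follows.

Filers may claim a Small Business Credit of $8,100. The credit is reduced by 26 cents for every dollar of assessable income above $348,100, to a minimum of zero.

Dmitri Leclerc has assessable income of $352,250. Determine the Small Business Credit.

$7,021

Small Business Credit: 26% of the $4,150 excess over $348,100 is $1,079; credit = $8,100 − $1,079 = $7,021.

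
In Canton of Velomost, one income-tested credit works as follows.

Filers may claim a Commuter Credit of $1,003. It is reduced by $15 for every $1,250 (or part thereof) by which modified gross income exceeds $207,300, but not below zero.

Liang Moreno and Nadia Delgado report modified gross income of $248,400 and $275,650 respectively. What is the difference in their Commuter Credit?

$330

Liang ($248,400): Commuter Credit: income exceeds $207,300 by $41,100, which is 33 full-or-partial $1,250 increments; reduction = 33 × $15 = $495, leaving $508.
Nadia ($275,650): Commuter Credit: income exceeds $207,300 by $68,350, which is 55 full-or-partial $1,250 increments; reduction = 55 × $15 = $825, leaving $178.
Difference: |$508 − $178| = $330.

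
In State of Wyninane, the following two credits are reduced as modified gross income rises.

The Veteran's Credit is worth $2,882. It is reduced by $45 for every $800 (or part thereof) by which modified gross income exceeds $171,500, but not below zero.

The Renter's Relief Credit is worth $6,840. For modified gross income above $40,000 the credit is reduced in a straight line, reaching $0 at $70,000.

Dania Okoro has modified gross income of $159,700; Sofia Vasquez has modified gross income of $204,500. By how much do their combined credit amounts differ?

Dania ($159,700): Veteran's Credit: $159,700 is at or below the $171,500 threshold, so the full $2,882 applies. Renter's Relief Credit: $159,700 is at or above $70,000, so the credit is $0. total $2,882 + $0 = $2,882
Sofia ($204,500): Veteran's Credit: income exceeds $171,500 by $33,000, which is 42 full-or-partial $800 increments; reduction = 42 × $45 = $1,890, leaving $992. Renter's Relief Credit: $204,500 is at or above $70,000, so the credit is $0. total $992 + $0 = $992
Difference: |$2,882 − $992| = $1,890.

$1,890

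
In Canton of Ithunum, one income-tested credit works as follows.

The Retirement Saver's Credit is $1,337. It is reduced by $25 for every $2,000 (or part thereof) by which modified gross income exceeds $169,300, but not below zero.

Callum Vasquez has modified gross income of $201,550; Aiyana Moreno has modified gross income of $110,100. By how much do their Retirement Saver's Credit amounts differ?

$425

Callum ($201,550): Retirement Saver's Credit: income exceeds $169,300 by $32,250, which is 17 full-or-partial $2,000 increments; reduction = 17 × $25 = $425, leaving $912.
Aiyana ($110,100): Retirement Saver's Credit: $110,100 is at or below the $169,300 threshold, so the full $1,337 applies.
Difference: |$912 − $1,337| = $425.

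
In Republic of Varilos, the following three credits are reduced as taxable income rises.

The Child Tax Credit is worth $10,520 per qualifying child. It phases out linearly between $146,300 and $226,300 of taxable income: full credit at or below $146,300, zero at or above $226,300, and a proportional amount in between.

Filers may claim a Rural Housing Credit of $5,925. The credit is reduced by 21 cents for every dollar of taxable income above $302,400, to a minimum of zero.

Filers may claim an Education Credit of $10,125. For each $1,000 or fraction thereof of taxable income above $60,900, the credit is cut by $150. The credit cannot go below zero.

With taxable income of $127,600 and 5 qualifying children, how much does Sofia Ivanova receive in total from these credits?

Child Tax Credit: base = 5 × $10,520 = $52,600. $127,600 is at or below the $146,300 threshold, so the full $52,600 applies.
Rural Housing Credit: $127,600 is at or below the $302,400 threshold, so the full $5,925 applies.
Education Credit: income exceeds $60,900 by $66,700, which is 67 full-or-partial $1,000 increments; reduction = 67 × $150 = $10,050, leaving $75.
Total: $52,600 + $5,925 + $75 = $58,600.

$58,600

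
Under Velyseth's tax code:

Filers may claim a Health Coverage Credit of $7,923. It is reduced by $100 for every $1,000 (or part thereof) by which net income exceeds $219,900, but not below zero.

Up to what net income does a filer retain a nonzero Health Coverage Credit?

After 79 increments the reduction is 79 × $100 = $7,900, leaving $23; one more increment wipes it out. Increment 79 ends at excess 79 × $1,000 = $79,000, so the highest qualifying income is $219,900 + $79,000 = $298,900.

$298,900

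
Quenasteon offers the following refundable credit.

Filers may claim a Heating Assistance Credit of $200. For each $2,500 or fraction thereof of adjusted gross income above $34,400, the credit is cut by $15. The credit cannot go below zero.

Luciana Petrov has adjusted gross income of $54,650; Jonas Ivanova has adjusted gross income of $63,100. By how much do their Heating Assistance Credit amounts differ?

Luciana ($54,650): Heating Assistance Credit: income exceeds $34,400 by $20,250, which is 9 full-or-partial $2,500 increments; reduction = 9 × $15 = $135, leaving $65.
Jonas ($63,100): Heating Assistance Credit: income exceeds $34,400 by $28,700, which is 12 full-or-partial $2,500 increments; reduction = 12 × $15 = $180, leaving $20.
Difference: |$65 − $20| = $45.

$45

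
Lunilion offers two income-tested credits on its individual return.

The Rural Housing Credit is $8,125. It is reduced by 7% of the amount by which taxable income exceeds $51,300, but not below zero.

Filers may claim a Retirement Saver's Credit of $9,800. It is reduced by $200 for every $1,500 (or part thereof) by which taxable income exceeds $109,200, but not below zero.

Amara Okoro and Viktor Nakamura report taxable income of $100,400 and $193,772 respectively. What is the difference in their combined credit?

Amara ($100,400): Rural Housing Credit: 7% of the $49,100 excess over $51,300 is $3,437; credit = $8,125 − $3,437 = $4,688. Retirement Saver's Credit: $100,400 is at or below the $109,200 threshold, so the full $9,800 applies. total $4,688 + $9,800 = $14,488
Viktor ($193,772): Rural Housing Credit: 7% of the $142,472 excess over $51,300 is $9,973.04 ≥ base, so the credit is $0. Retirement Saver's Credit: income exceeds $109,200 by $84,572 → 57 increments × $200 = $11,400 ≥ base, so the credit is $0. total $0 + $0 = $0
Difference: |$14,488 − $0| = $14,488.

$14,488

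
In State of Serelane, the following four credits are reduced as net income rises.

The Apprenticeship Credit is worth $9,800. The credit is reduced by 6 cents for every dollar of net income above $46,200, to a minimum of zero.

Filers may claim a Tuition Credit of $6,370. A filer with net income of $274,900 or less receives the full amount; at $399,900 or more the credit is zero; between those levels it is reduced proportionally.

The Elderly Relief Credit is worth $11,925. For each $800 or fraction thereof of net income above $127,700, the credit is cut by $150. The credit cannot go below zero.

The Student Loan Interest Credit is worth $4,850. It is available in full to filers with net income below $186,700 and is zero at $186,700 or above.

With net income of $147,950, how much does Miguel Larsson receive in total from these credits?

Apprenticeship Credit: 6% of the $101,750 excess over $46,200 is $6,105; credit = $9,800 − $6,105 = $3,695.
Tuition Credit: $147,950 is at or below the $274,900 threshold, so the full $6,370 applies.
Elderly Relief Credit: income exceeds $127,700 by $20,250, which is 26 full-or-partial $800 increments; reduction = 26 × $150 = $3,900, leaving $8,025.
Student Loan Interest Credit: $147,950 is below the $186,700 cutoff, so the full $4,850 applies.
Total: $3,695 + $6,370 + $8,025 + $4,850 = $22,940.

$22,940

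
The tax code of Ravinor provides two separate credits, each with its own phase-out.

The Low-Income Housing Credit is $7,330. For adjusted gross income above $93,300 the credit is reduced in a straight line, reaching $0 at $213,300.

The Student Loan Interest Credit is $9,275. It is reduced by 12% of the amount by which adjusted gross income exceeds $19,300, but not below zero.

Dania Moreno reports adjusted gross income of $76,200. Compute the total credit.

$9,777

Low-Income Housing Credit: $76,200 is at or below the $93,300 threshold, so the full $7,330 applies.
Student Loan Interest Credit: 12% of the $56,900 excess over $19,300 is $6,828; credit = $9,275 − $6,828 = $2,447.
Total: $7,330 + $2,447 = $9,777.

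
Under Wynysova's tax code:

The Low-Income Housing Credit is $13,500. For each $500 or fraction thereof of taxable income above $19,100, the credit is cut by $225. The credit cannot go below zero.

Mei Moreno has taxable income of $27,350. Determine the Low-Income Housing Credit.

$9,675

Low-Income Housing Credit: income exceeds $19,100 by $8,250, which is 17 full-or-partial $500 increments; reduction = 17 × $225 = $3,825, leaving $9,675.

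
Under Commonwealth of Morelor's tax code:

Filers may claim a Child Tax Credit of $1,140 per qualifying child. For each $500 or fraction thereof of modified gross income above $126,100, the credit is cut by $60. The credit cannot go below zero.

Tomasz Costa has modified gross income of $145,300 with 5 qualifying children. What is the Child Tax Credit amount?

$3,360

Child Tax Credit: base = 5 × $1,140 = $5,700. income exceeds $126,100 by $19,200, which is 39 full-or-partial $500 increments; reduction = 39 × $60 = $2,340, leaving $3,360.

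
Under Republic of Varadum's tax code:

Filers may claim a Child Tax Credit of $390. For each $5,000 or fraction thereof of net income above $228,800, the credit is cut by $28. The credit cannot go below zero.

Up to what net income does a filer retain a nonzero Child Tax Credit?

$293,800

After 13 increments the reduction is 13 × $28 = $364, leaving $26; one more increment wipes it out. Increment 13 ends at excess 13 × $5,000 = $65,000, so the highest qualifying income is $228,800 + $65,000 = $293,800.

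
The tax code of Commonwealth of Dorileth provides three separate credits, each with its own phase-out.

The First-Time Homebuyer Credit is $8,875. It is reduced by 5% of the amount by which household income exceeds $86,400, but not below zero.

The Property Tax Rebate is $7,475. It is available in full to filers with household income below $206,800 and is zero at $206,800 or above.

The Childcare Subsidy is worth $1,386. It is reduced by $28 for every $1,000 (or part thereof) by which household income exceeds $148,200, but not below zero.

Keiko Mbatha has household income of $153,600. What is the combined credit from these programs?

First-Time Homebuyer Credit: 5% of the $67,200 excess over $86,400 is $3,360; credit = $8,875 − $3,360 = $5,515.
Property Tax Rebate: $153,600 is below the $206,800 cutoff, so the full $7,475 applies.
Childcare Subsidy: income exceeds $148,200 by $5,400, which is 6 full-or-partial $1,000 increments; reduction = 6 × $28 = $168, leaving $1,218.
Total: $5,515 + $7,475 + $1,218 = $14,208.

$14,208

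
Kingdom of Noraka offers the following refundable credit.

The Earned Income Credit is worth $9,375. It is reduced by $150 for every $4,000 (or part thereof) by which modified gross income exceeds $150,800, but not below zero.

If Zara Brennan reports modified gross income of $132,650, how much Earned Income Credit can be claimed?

$9,375

Earned Income Credit: $132,650 is at or below the $150,800 threshold, so the full $9,375 applies.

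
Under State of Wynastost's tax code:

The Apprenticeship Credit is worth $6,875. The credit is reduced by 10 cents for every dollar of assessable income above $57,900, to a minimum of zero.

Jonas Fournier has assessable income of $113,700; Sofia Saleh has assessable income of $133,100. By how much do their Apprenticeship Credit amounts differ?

$1,295

Jonas ($113,700): Apprenticeship Credit: 10% of the $55,800 excess over $57,900 is $5,580; credit = $6,875 − $5,580 = $1,295.
Sofia ($133,100): Apprenticeship Credit: 10% of the $75,200 excess over $57,900 is $7,520 ≥ base, so the credit is $0.
Difference: |$1,295 − $0| = $1,295.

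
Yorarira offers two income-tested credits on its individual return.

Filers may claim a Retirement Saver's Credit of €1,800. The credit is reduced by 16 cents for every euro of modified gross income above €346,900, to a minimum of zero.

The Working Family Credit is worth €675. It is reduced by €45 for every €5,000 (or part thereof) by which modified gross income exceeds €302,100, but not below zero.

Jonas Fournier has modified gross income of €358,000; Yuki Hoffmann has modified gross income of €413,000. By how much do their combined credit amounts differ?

Jonas (€358,000): Retirement Saver's Credit: 16% of the €11,100 excess over €346,900 is €1,776; credit = €1,800 − €1,776 = €24. Working Family Credit: income exceeds €302,100 by €55,900, which is 12 full-or-partial €5,000 increments; reduction = 12 × €45 = €540, leaving €135. total €24 + €135 = €159
Yuki (€413,000): Retirement Saver's Credit: 16% of the €66,100 excess over €346,900 is €10,576 ≥ base, so the credit is €0. Working Family Credit: income exceeds €302,100 by €110,900 → 23 increments × €45 = €1,035 ≥ base, so the credit is €0. total €0 + €0 = €0
Difference: |€159 − €0| = €159.

€159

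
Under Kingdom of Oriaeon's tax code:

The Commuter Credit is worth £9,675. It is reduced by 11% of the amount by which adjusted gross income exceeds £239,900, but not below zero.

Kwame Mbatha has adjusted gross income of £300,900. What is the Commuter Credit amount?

Commuter Credit: 11% of the £61,000 excess over £239,900 is £6,710; credit = £9,675 − £6,710 = £2,965.

£2,965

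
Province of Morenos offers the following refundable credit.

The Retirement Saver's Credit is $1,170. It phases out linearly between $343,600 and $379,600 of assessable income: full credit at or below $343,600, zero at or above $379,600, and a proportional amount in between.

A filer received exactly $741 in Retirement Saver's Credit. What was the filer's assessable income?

$741 is 741/1,170 of the full $1,170, so 429/1,170 of the $36,000 range has been used: income = $343,600 + $36,000 × 429/1,170 = $356,800.

$356,800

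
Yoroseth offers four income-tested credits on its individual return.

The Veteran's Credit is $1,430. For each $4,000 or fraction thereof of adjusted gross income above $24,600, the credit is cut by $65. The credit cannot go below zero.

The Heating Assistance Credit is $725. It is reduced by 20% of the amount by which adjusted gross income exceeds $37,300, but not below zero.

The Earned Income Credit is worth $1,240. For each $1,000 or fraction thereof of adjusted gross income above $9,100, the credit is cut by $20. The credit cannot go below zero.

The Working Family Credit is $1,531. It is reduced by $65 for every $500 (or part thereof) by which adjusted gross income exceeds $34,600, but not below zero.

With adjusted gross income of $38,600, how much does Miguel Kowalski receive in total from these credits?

Veteran's Credit: income exceeds $24,600 by $14,000, which is 4 full-or-partial $4,000 increments; reduction = 4 × $65 = $260, leaving $1,170.
Heating Assistance Credit: 20% of the $1,300 excess over $37,300 is $260; credit = $725 − $260 = $465.
Earned Income Credit: income exceeds $9,100 by $29,500, which is 30 full-or-partial $1,000 increments; reduction = 30 × $20 = $600, leaving $640.
Working Family Credit: income exceeds $34,600 by $4,000, which is 8 full-or-partial $500 increments; reduction = 8 × $65 = $520, leaving $1,011.
Total: $1,170 + $465 + $640 + $1,011 = $3,286.

$3,286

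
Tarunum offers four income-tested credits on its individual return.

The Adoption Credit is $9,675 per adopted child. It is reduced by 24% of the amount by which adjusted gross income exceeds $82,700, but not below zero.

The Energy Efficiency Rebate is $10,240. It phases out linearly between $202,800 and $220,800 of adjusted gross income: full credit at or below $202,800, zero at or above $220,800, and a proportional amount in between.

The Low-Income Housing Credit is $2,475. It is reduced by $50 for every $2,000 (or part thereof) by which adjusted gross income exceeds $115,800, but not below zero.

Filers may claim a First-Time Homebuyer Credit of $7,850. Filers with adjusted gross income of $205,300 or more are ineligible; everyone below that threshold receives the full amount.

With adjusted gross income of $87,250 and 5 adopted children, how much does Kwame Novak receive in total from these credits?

Adoption Credit: base = 5 × $9,675 = $48,375. 24% of the $4,550 excess over $82,700 is $1,092; credit = $48,375 − $1,092 = $47,283.
Energy Efficiency Rebate: $87,250 is at or below the $202,800 threshold, so the full $10,240 applies.
Low-Income Housing Credit: $87,250 is at or below the $115,800 threshold, so the full $2,475 applies.
First-Time Homebuyer Credit: $87,250 is below the $205,300 cutoff, so the full $7,850 applies.
Total: $47,283 + $10,240 + $2,475 + $7,850 = $67,848.

$67,848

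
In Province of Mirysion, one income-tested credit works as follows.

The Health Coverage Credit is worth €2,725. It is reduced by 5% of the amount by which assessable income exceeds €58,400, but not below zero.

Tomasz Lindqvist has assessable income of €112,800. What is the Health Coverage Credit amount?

€5

Health Coverage Credit: 5% of the €54,400 excess over €58,400 is €2,720; credit = €2,725 − €2,720 = €5.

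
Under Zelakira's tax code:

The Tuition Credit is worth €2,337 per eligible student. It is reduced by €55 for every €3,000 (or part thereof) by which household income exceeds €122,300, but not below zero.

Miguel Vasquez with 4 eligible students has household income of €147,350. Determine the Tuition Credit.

Tuition Credit: base = 4 × €2,337 = €9,348. income exceeds €122,300 by €25,050, which is 9 full-or-partial €3,000 increments; reduction = 9 × €55 = €495, leaving €8,853.

€8,853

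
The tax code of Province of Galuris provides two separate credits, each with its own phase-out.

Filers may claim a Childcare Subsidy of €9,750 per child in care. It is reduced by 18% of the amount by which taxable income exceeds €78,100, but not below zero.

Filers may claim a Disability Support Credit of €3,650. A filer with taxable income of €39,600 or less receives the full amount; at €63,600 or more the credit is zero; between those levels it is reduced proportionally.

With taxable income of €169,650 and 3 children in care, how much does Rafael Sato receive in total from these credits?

€12,771

Childcare Subsidy: base = 3 × €9,750 = €29,250. 18% of the €91,550 excess over €78,100 is €16,479; credit = €29,250 − €16,479 = €12,771.
Disability Support Credit: €169,650 is at or above €63,600, so the credit is €0.
Total: €12,771 + €0 = €12,771.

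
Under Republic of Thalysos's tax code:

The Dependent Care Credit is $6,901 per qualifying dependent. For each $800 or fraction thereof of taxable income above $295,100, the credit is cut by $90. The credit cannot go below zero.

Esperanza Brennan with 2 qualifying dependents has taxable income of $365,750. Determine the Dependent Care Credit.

$5,792

Dependent Care Credit: base = 2 × $6,901 = $13,802. income exceeds $295,100 by $70,650, which is 89 full-or-partial $800 increments; reduction = 89 × $90 = $8,010, leaving $5,792.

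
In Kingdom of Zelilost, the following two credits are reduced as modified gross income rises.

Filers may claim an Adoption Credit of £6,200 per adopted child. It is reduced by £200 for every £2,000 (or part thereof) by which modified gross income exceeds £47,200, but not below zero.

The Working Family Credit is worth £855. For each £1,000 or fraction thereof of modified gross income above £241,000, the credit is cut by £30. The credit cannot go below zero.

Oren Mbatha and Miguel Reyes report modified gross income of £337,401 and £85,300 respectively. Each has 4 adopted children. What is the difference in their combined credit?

Oren (£337,401): Adoption Credit: base = 4 × £6,200 = £24,800. income exceeds £47,200 by £290,201 → 146 increments × £200 = £29,200 ≥ base, so the credit is £0. Working Family Credit: income exceeds £241,000 by £96,401 → 97 increments × £30 = £2,910 ≥ base, so the credit is £0. total £0 + £0 = £0
Miguel (£85,300): Adoption Credit: base = 4 × £6,200 = £24,800. income exceeds £47,200 by £38,100, which is 20 full-or-partial £2,000 increments; reduction = 20 × £200 = £4,000, leaving £20,800. Working Family Credit: £85,300 is at or below the £241,000 threshold, so the full £855 applies. total £20,800 + £855 = £21,655
Difference: |£0 − £21,655| = £21,655.

£21,655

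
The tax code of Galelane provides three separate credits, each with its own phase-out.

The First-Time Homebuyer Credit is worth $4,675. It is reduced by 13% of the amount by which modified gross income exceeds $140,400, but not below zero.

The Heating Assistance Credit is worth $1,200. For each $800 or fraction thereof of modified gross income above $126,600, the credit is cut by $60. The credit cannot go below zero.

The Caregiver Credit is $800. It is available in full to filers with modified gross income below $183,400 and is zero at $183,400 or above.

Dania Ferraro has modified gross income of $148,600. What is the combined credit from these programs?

First-Time Homebuyer Credit: 13% of the $8,200 excess over $140,400 is $1,066; credit = $4,675 − $1,066 = $3,609.
Heating Assistance Credit: income exceeds $126,600 by $22,000 → 28 increments × $60 = $1,680 ≥ base, so the credit is $0.
Caregiver Credit: $148,600 is below the $183,400 cutoff, so the full $800 applies.
Total: $3,609 + $0 + $800 = $4,409.

$4,409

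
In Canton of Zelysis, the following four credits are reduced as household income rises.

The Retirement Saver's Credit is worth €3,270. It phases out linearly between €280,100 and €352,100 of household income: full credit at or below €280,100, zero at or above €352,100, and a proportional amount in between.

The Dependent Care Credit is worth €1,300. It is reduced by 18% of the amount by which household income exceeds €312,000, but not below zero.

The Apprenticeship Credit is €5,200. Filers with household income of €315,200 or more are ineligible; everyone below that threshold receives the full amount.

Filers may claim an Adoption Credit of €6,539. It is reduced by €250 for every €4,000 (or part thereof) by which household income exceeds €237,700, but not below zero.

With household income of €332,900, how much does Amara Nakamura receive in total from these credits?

€1,411

Retirement Saver's Credit: €332,900 is €52,800 into a €72,000 phase-out range, leaving 19,200/72,000 of the credit: €3,270 × 19,200/72,000 = €872.
Dependent Care Credit: 18% of the €20,900 excess over €312,000 is €3,762 ≥ base, so the credit is €0.
Apprenticeship Credit: €332,900 meets or exceeds the €315,200 cutoff, so the credit is €0.
Adoption Credit: income exceeds €237,700 by €95,200, which is 24 full-or-partial €4,000 increments; reduction = 24 × €250 = €6,000, leaving €539.
Total: €872 + €0 + €0 + €539 = €1,411.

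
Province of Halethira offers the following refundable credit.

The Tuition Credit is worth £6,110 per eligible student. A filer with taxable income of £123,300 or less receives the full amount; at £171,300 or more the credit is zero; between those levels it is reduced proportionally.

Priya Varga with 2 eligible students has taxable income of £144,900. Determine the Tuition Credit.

£6,721

Tuition Credit: base = 2 × £6,110 = £12,220. £144,900 is £21,600 into a £48,000 phase-out range, leaving 26,400/48,000 of the credit: £12,220 × 26,400/48,000 = £6,721.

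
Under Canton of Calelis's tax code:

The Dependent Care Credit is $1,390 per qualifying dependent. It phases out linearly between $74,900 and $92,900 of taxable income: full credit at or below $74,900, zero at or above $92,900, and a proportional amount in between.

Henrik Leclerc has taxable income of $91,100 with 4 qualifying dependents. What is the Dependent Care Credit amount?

Dependent Care Credit: base = 4 × $1,390 = $5,560. $91,100 is $16,200 into a $18,000 phase-out range, leaving 1,800/18,000 of the credit: $5,560 × 1,800/18,000 = $556.

$556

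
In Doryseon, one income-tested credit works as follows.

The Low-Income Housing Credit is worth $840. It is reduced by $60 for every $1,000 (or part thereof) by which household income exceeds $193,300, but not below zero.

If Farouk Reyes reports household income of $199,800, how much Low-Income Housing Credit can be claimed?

$420

Low-Income Housing Credit: income exceeds $193,300 by $6,500, which is 7 full-or-partial $1,000 increments; reduction = 7 × $60 = $420, leaving $420.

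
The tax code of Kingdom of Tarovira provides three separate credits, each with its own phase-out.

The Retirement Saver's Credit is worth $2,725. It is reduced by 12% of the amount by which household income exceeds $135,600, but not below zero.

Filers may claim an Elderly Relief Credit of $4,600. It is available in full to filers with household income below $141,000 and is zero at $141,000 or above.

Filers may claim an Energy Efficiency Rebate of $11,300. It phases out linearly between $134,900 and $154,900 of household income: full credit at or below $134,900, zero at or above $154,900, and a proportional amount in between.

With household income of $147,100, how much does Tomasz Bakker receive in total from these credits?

Retirement Saver's Credit: 12% of the $11,500 excess over $135,600 is $1,380; credit = $2,725 − $1,380 = $1,345.
Elderly Relief Credit: $147,100 meets or exceeds the $141,000 cutoff, so the credit is $0.
Energy Efficiency Rebate: $147,100 is $12,200 into a $20,000 phase-out range, leaving 7,800/20,000 of the credit: $11,300 × 7,800/20,000 = $4,407.
Total: $1,345 + $0 + $4,407 = $5,752.

$5,752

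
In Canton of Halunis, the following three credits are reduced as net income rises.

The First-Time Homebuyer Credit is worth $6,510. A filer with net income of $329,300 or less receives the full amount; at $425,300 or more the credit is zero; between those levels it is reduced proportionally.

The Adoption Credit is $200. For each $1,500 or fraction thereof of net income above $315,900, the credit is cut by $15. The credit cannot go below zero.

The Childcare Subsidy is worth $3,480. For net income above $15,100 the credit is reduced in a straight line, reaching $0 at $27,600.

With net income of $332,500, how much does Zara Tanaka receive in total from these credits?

First-Time Homebuyer Credit: $332,500 is $3,200 into a $96,000 phase-out range, leaving 92,800/96,000 of the credit: $6,510 × 92,800/96,000 = $6,293.
Adoption Credit: income exceeds $315,900 by $16,600, which is 12 full-or-partial $1,500 increments; reduction = 12 × $15 = $180, leaving $20.
Childcare Subsidy: $332,500 is at or above $27,600, so the credit is $0.
Total: $6,293 + $20 + $0 = $6,313.

$6,313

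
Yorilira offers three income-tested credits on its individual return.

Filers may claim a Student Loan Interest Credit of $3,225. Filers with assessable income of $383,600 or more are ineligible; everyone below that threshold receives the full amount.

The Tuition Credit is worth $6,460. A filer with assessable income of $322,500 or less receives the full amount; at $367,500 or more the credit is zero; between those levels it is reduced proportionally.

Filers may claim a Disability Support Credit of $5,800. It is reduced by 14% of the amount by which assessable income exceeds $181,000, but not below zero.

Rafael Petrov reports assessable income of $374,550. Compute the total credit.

Student Loan Interest Credit: $374,550 is below the $383,600 cutoff, so the full $3,225 applies.
Tuition Credit: $374,550 is at or above $367,500, so the credit is $0.
Disability Support Credit: 14% of the $193,550 excess over $181,000 is $27,097 ≥ base, so the credit is $0.
Total: $3,225 + $0 + $0 = $3,225.

$3,225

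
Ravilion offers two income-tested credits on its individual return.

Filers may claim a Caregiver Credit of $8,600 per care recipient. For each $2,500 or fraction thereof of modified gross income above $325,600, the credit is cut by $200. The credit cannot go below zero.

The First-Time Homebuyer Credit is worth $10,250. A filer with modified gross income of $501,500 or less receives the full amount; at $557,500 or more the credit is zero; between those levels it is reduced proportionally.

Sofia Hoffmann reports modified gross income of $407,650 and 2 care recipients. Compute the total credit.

Caregiver Credit: base = 2 × $8,600 = $17,200. income exceeds $325,600 by $82,050, which is 33 full-or-partial $2,500 increments; reduction = 33 × $200 = $6,600, leaving $10,600.
First-Time Homebuyer Credit: $407,650 is at or below the $501,500 threshold, so the full $10,250 applies.
Total: $10,600 + $10,250 = $20,850.

$20,850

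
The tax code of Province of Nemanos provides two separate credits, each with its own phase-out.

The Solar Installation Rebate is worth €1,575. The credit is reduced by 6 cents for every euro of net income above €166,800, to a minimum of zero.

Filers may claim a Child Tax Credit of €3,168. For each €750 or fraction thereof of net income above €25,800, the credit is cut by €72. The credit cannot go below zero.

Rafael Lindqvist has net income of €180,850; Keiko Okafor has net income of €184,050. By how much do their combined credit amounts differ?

€192

Rafael (€180,850): Solar Installation Rebate: 6% of the €14,050 excess over €166,800 is €843; credit = €1,575 − €843 = €732. Child Tax Credit: income exceeds €25,800 by €155,050 → 207 increments × €72 = €14,904 ≥ base, so the credit is €0. total €732 + €0 = €732
Keiko (€184,050): Solar Installation Rebate: 6% of the €17,250 excess over €166,800 is €1,035; credit = €1,575 − €1,035 = €540. Child Tax Credit: income exceeds €25,800 by €158,250 → 211 increments × €72 = €15,192 ≥ base, so the credit is €0. total €540 + €0 = €540
Difference: |€732 − €540| = €192.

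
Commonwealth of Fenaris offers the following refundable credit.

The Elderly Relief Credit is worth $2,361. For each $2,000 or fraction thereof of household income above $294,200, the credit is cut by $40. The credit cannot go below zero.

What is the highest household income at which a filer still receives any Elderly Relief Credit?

$412,200

After 59 increments the reduction is 59 × $40 = $2,360, leaving $1; one more increment wipes it out. Increment 59 ends at excess 59 × $2,000 = $118,000, so the highest qualifying income is $294,200 + $118,000 = $412,200.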